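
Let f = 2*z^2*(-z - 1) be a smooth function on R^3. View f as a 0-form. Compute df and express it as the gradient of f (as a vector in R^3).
df = (0) dx + (0) dy + (2*z*(-3*z - 2)) dz; grad f = (0, 0, 2*z*(-3*z - 2))

For a 0-form f, d f = (∂f/∂x) dx + (∂f/∂y) dy + (∂f/∂z) dz. The components of the vector representation are exactly the entries of grad f in Cartesian coordinates:
  ∂f/∂x = 0
  ∂f/∂y = 0
  ∂f/∂z = 2*z*(-3*z - 2).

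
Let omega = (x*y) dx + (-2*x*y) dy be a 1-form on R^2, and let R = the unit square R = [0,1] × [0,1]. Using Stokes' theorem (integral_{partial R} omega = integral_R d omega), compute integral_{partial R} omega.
integral_(partial R) omega = -3/2

Stokes: integral_partial_R omega = integral_R d omega with d omega = (∂Q/∂x - ∂P/∂y) dx ∧ dy.
  ∂Q/∂x = -2*y
  ∂P/∂y = x
  integrand = ∂Q/∂x - ∂P/∂y = -x - 2*y.
Integrating over R: integral_0^1 integral_0^1 (-x - 2*y) dx dy = -3/2.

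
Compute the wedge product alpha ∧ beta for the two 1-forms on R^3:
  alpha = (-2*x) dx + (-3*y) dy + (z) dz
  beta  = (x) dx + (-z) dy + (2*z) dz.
alpha ∧ beta = (x*(3*y + 2*z)) dx ∧ dy + (-5*x*z) dx ∧ dz + (z*(-6*y + z)) dy ∧ dz

Distribute the wedge, using dx_i ∧ dx_j = -dx_j ∧ dx_i and dx_i ∧ dx_i = 0. For each pair (i, j) with i < j, the coefficient of dx_i ∧ dx_j in alpha ∧ beta is (alpha_i * beta_j - alpha_j * beta_i). Collecting: alpha ∧ beta = (x*(3*y + 2*z)) dx ∧ dy + (-5*x*z) dx ∧ dz + (z*(-6*y + z)) dy ∧ dz.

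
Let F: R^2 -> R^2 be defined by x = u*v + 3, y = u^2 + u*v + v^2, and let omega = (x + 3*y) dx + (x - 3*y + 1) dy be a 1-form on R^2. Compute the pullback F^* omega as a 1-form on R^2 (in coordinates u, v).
F^* omega = (-6*u^3 - 4*u^2*v - 4*u*v^2 + 8*u + 7*v) du + (-4*u^2*v - 4*u*v^2 + 7*u - 6*v^3 + 8*v) dv

Using F^*(f dg) = (f ∘ F) d(g ∘ F), substitute each coordinate x_i by F_i(u, v) in f_i, and replace dx_i by d F_i = (∂F_i/∂u) du + (∂F_i/∂v) dv.
  For the x component: f_1(F) = 3*u^2 + 4*u*v + 3*v^2 + 3; d F_1 = (v) du + (u) dv
  For the y component: f_2(F) = -3*u^2 - 2*u*v - 3*v^2 + 4; d F_2 = (2*u + v) du + (u + 2*v) dv
Combining and collecting du, dv coefficients:
  coeff of du: -6*u^3 - 4*u^2*v - 4*u*v^2 + 8*u + 7*v
  coeff of dv: -4*u^2*v - 4*u*v^2 + 7*u - 6*v^3 + 8*v
F^* omega = (-6*u^3 - 4*u^2*v - 4*u*v^2 + 8*u + 7*v) du + (-4*u^2*v - 4*u*v^2 + 7*u - 6*v^3 + 8*v) dv.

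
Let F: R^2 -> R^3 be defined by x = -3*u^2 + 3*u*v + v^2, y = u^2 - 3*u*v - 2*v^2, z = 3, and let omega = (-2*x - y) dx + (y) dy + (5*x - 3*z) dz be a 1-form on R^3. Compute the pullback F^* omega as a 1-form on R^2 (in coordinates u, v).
F^* omega = (-28*u^3 + 24*u^2*v - 4*u*v^2 + 6*v^3) du + (12*u^3 + 6*u^2*v + 12*u*v^2 + 8*v^3) dv

Using F^*(f dg) = (f ∘ F) d(g ∘ F), substitute each coordinate x_i by F_i(u, v) in f_i, and replace dx_i by d F_i = (∂F_i/∂u) du + (∂F_i/∂v) dv.
  For the x component: f_1(F) = u*(5*u - 3*v); d F_1 = (-6*u + 3*v) du + (3*u + 2*v) dv
  For the y component: f_2(F) = u^2 - 3*u*v - 2*v^2; d F_2 = (2*u - 3*v) du + (-3*u - 4*v) dv
  For the z component: f_3(F) = -15*u^2 + 15*u*v + 5*v^2 - 9; d F_3 = (0) du + (0) dv
Combining and collecting du, dv coefficients:
  coeff of du: -28*u^3 + 24*u^2*v - 4*u*v^2 + 6*v^3
  coeff of dv: 12*u^3 + 6*u^2*v + 12*u*v^2 + 8*v^3
F^* omega = (-28*u^3 + 24*u^2*v - 4*u*v^2 + 6*v^3) du + (12*u^3 + 6*u^2*v + 12*u*v^2 + 8*v^3) dv.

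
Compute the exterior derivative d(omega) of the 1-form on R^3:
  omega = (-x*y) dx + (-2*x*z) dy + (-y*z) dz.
d(omega) = (x - 2*z) dx ∧ dy + (2*x - z) dy ∧ dz

For a 1-form omega = sum_i f_i dx_i, the exterior derivative is
  d(omega) = sum_{i < j} (∂f_j/∂x_i - ∂f_i/∂x_j) dx_i ∧ dx_j.
  coefficient of dx ∧ dy: ∂f_2/∂x - ∂f_1/∂y = ∂(-2*x*z)/∂x - ∂(-x*y)/∂y = x - 2*z
  coefficient of dy ∧ dz: ∂f_3/∂y - ∂f_2/∂z = ∂(-y*z)/∂y - ∂(-2*x*z)/∂z = 2*x - z
Assembling: d(omega) = (x - 2*z) dx ∧ dy + (2*x - z) dy ∧ dz.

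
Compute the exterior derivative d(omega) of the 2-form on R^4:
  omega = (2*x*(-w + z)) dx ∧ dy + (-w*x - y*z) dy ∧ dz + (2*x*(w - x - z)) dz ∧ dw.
d(omega) = (-w + 2*x) dx ∧ dy ∧ dz + (-2*x) dx ∧ dy ∧ dw + (-x) dy ∧ dz ∧ dw + (2*w - 4*x - 2*z) dx ∧ dz ∧ dw

For a 2-form omega = sum_{i<j} g_{ij} dx_i ∧ dx_j, the exterior derivative is
  d(omega) = sum_{i<j} d(g_{ij}) ∧ dx_i ∧ dx_j = sum_{i<j, k} (∂g_{ij}/∂x_k) dx_k ∧ dx_i ∧ dx_j.
Expand each term, using dx_k ∧ dx_i ∧ dx_j = sgn(permutation) dx_{(a)} ∧ dx_{(b)} ∧ dx_{(c)} with (a < b < c) sorted:
  d(2*x*(-w + z)) includes (∂/∂z)(2*x*(-w + z)) dz = (2*x) dz, which multiplied by dx ∧ dy gives (2*x) dx ∧ dy ∧ dz
  d(2*x*(-w + z)) includes (∂/∂w)(2*x*(-w + z)) dw = (-2*x) dw, which multiplied by dx ∧ dy gives (-2*x) dx ∧ dy ∧ dw
  d(-w*x - y*z) includes (∂/∂x)(-w*x - y*z) dx = (-w) dx, which multiplied by dy ∧ dz gives (-w) dx ∧ dy ∧ dz
  d(-w*x - y*z) includes (∂/∂w)(-w*x - y*z) dw = (-x) dw, which multiplied by dy ∧ dz gives (-x) dy ∧ dz ∧ dw
  d(2*x*(w - x - z)) includes (∂/∂x)(2*x*(w - x - z)) dx = (2*w - 4*x - 2*z) dx, which multiplied by dz ∧ dw gives (2*w - 4*x - 2*z) dx ∧ dz ∧ dw
Collecting like 3-forms: d(omega) = (-w + 2*x) dx ∧ dy ∧ dz + (-2*x) dx ∧ dy ∧ dw + (-x) dy ∧ dz ∧ dw + (2*w - 4*x - 2*z) dx ∧ dz ∧ dw.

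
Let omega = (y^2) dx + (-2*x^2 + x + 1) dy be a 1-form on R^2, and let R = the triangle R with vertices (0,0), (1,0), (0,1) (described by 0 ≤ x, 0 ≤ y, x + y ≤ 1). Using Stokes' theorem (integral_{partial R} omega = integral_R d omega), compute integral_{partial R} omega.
integral_(partial R) omega = -1/2

Stokes: integral_partial_R omega = integral_R d omega with d omega = (∂Q/∂x - ∂P/∂y) dx ∧ dy.
  ∂Q/∂x = 1 - 4*x
  ∂P/∂y = 2*y
  integrand = ∂Q/∂x - ∂P/∂y = -4*x - 2*y + 1.
Integrating over R: integral_0^1 integral_0^{1-x} (-4*x - 2*y + 1) dy dx = -1/2.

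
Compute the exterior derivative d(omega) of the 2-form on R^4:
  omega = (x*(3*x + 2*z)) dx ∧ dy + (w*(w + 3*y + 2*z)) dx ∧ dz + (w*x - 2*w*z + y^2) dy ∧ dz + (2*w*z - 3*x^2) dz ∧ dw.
d(omega) = (-2*w + 2*x) dx ∧ dy ∧ dz + (2*w - 6*x + 3*y + 2*z) dx ∧ dz ∧ dw + (x - 2*z) dy ∧ dz ∧ dw

For a 2-form omega = sum_{i<j} g_{ij} dx_i ∧ dx_j, the exterior derivative is
  d(omega) = sum_{i<j} d(g_{ij}) ∧ dx_i ∧ dx_j = sum_{i<j, k} (∂g_{ij}/∂x_k) dx_k ∧ dx_i ∧ dx_j.
Expand each term, using dx_k ∧ dx_i ∧ dx_j = sgn(permutation) dx_{(a)} ∧ dx_{(b)} ∧ dx_{(c)} with (a < b < c) sorted:
  d(x*(3*x + 2*z)) includes (∂/∂z)(x*(3*x + 2*z)) dz = (2*x) dz, which multiplied by dx ∧ dy gives (2*x) dx ∧ dy ∧ dz
  d(w*(w + 3*y + 2*z)) includes (∂/∂y)(w*(w + 3*y + 2*z)) dy = (3*w) dy, which multiplied by dx ∧ dz gives (-3*w) dx ∧ dy ∧ dz
  d(w*(w + 3*y + 2*z)) includes (∂/∂w)(w*(w + 3*y + 2*z)) dw = (2*w + 3*y + 2*z) dw, which multiplied by dx ∧ dz gives (2*w + 3*y + 2*z) dx ∧ dz ∧ dw
  d(w*x - 2*w*z + y^2) includes (∂/∂x)(w*x - 2*w*z + y^2) dx = (w) dx, which multiplied by dy ∧ dz gives (w) dx ∧ dy ∧ dz
  d(w*x - 2*w*z + y^2) includes (∂/∂w)(w*x - 2*w*z + y^2) dw = (x - 2*z) dw, which multiplied by dy ∧ dz gives (x - 2*z) dy ∧ dz ∧ dw
  d(2*w*z - 3*x^2) includes (∂/∂x)(2*w*z - 3*x^2) dx = (-6*x) dx, which multiplied by dz ∧ dw gives (-6*x) dx ∧ dz ∧ dw
Collecting like 3-forms: d(omega) = (-2*w + 2*x) dx ∧ dy ∧ dz + (2*w - 6*x + 3*y + 2*z) dx ∧ dz ∧ dw + (x - 2*z) dy ∧ dz ∧ dw.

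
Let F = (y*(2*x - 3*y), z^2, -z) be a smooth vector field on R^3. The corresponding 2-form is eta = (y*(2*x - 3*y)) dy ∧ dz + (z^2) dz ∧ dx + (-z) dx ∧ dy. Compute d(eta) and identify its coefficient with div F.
d(eta) = (2*y - 1) dx ∧ dy ∧ dz; div F = 2*y - 1

For a 2-form in R^3 of the form above, applying d gives a 3-form with coefficient ∂P/∂x + ∂Q/∂y + ∂R/∂z:
  ∂P/∂x = 2*y
  ∂Q/∂y = 0
  ∂R/∂z = -1
Sum = 2*y - 1, which is exactly div F.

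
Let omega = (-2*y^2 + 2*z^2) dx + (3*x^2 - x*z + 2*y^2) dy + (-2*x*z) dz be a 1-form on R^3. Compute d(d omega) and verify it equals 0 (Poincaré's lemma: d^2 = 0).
d(d omega) = 0

Step 1: d omega = sum_{i<j} (∂f_j/∂x_i - ∂f_i/∂x_j) dx_i ∧ dx_j:
  coeff of dx ∧ dy: 6*x + 4*y - z
  coeff of dx ∧ dz: -6*z
  coeff of dy ∧ dz: x
Step 2: Apply d again to each 2-form coefficient. The only possible 3-form in R^3 is dx ∧ dy ∧ dz, with coefficient
  ∂(coeff of dy∧dz)/∂x - ∂(coeff of dx∧dz)/∂y + ∂(coeff of dx∧dy)/∂z
  = ∂/∂x (x) - ∂/∂y (-6*z) + ∂/∂z (6*x + 4*y - z).
Each of these terms simplifies to sums of mixed partials that cancel in pairs. The result is 0 (by equality of mixed partials for smooth functions — Schwarz / Clairaut).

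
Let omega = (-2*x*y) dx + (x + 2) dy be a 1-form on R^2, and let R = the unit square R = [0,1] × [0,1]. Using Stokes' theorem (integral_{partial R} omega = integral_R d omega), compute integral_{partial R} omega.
integral_(partial R) omega = 2

Stokes: integral_partial_R omega = integral_R d omega with d omega = (∂Q/∂x - ∂P/∂y) dx ∧ dy.
  ∂Q/∂x = 1
  ∂P/∂y = -2*x
  integrand = ∂Q/∂x - ∂P/∂y = 2*x + 1.
Integrating over R: integral_0^1 integral_0^1 (2*x + 1) dx dy = 2.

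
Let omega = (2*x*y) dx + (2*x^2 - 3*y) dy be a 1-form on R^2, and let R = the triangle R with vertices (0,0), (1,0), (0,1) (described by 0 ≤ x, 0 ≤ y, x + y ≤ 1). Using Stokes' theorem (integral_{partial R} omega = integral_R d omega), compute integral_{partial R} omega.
integral_(partial R) omega = 1/3

Stokes: integral_partial_R omega = integral_R d omega with d omega = (∂Q/∂x - ∂P/∂y) dx ∧ dy.
  ∂Q/∂x = 4*x
  ∂P/∂y = 2*x
  integrand = ∂Q/∂x - ∂P/∂y = 2*x.
Integrating over R: integral_0^1 integral_0^{1-x} (2*x) dy dx = 1/3.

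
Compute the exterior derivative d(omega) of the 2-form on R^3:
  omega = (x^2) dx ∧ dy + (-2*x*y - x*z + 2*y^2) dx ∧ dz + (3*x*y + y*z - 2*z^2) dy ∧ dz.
d(omega) = (2*x - y) dx ∧ dy ∧ dz

For a 2-form omega = sum_{i<j} g_{ij} dx_i ∧ dx_j, the exterior derivative is
  d(omega) = sum_{i<j} d(g_{ij}) ∧ dx_i ∧ dx_j = sum_{i<j, k} (∂g_{ij}/∂x_k) dx_k ∧ dx_i ∧ dx_j.
Expand each term, using dx_k ∧ dx_i ∧ dx_j = sgn(permutation) dx_{(a)} ∧ dx_{(b)} ∧ dx_{(c)} with (a < b < c) sorted:
  d(-2*x*y - x*z + 2*y^2) includes (∂/∂y)(-2*x*y - x*z + 2*y^2) dy = (-2*x + 4*y) dy, which multiplied by dx ∧ dz gives (2*x - 4*y) dx ∧ dy ∧ dz
  d(3*x*y + y*z - 2*z^2) includes (∂/∂x)(3*x*y + y*z - 2*z^2) dx = (3*y) dx, which multiplied by dy ∧ dz gives (3*y) dx ∧ dy ∧ dz
Collecting like 3-forms: d(omega) = (2*x - y) dx ∧ dy ∧ dz.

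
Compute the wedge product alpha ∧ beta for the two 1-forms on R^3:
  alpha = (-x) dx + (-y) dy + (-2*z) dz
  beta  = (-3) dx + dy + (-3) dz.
alpha ∧ beta = (-x - 3*y) dx ∧ dy + (3*x - 6*z) dx ∧ dz + (3*y + 2*z) dy ∧ dz

Distribute the wedge, using dx_i ∧ dx_j = -dx_j ∧ dx_i and dx_i ∧ dx_i = 0. For each pair (i, j) with i < j, the coefficient of dx_i ∧ dx_j in alpha ∧ beta is (alpha_i * beta_j - alpha_j * beta_i). Collecting: alpha ∧ beta = (-x - 3*y) dx ∧ dy + (3*x - 6*z) dx ∧ dz + (3*y + 2*z) dy ∧ dz.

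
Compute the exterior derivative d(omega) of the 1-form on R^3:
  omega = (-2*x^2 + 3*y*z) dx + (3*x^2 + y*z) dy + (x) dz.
d(omega) = (6*x - 3*z) dx ∧ dy + (1 - 3*y) dx ∧ dz + (-y) dy ∧ dz

For a 1-form omega = sum_i f_i dx_i, the exterior derivative is
  d(omega) = sum_{i < j} (∂f_j/∂x_i - ∂f_i/∂x_j) dx_i ∧ dx_j.
  coefficient of dx ∧ dy: ∂f_2/∂x - ∂f_1/∂y = ∂(3*x^2 + y*z)/∂x - ∂(-2*x^2 + 3*y*z)/∂y = 6*x - 3*z
  coefficient of dx ∧ dz: ∂f_3/∂x - ∂f_1/∂z = ∂(x)/∂x - ∂(-2*x^2 + 3*y*z)/∂z = 1 - 3*y
  coefficient of dy ∧ dz: ∂f_3/∂y - ∂f_2/∂z = ∂(x)/∂y - ∂(3*x^2 + y*z)/∂z = -y
Assembling: d(omega) = (6*x - 3*z) dx ∧ dy + (1 - 3*y) dx ∧ dz + (-y) dy ∧ dz.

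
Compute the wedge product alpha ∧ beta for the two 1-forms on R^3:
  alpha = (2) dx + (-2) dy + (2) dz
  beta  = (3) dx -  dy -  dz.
alpha ∧ beta = (4) dx ∧ dy + (-8) dx ∧ dz + (4) dy ∧ dz

Distribute the wedge, using dx_i ∧ dx_j = -dx_j ∧ dx_i and dx_i ∧ dx_i = 0. For each pair (i, j) with i < j, the coefficient of dx_i ∧ dx_j in alpha ∧ beta is (alpha_i * beta_j - alpha_j * beta_i). Collecting: alpha ∧ beta = (4) dx ∧ dy + (-8) dx ∧ dz + (4) dy ∧ dz.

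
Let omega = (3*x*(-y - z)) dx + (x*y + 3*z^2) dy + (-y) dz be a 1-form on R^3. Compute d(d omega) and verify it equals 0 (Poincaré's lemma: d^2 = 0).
d(d omega) = 0

Step 1: d omega = sum_{i<j} (∂f_j/∂x_i - ∂f_i/∂x_j) dx_i ∧ dx_j:
  coeff of dx ∧ dy: 3*x + y
  coeff of dx ∧ dz: 3*x
  coeff of dy ∧ dz: -6*z - 1
Step 2: Apply d again to each 2-form coefficient. The only possible 3-form in R^3 is dx ∧ dy ∧ dz, with coefficient
  ∂(coeff of dy∧dz)/∂x - ∂(coeff of dx∧dz)/∂y + ∂(coeff of dx∧dy)/∂z
  = ∂/∂x (-6*z - 1) - ∂/∂y (3*x) + ∂/∂z (3*x + y).
Each of these terms simplifies to sums of mixed partials that cancel in pairs. The result is 0 (by equality of mixed partials for smooth functions — Schwarz / Clairaut).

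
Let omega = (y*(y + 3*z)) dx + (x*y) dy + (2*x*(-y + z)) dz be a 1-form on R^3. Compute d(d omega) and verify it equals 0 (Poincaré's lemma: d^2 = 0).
d(d omega) = 0

Step 1: d omega = sum_{i<j} (∂f_j/∂x_i - ∂f_i/∂x_j) dx_i ∧ dx_j:
  coeff of dx ∧ dy: -y - 3*z
  coeff of dx ∧ dz: -5*y + 2*z
  coeff of dy ∧ dz: -2*x
Step 2: Apply d again to each 2-form coefficient. The only possible 3-form in R^3 is dx ∧ dy ∧ dz, with coefficient
  ∂(coeff of dy∧dz)/∂x - ∂(coeff of dx∧dz)/∂y + ∂(coeff of dx∧dy)/∂z
  = ∂/∂x (-2*x) - ∂/∂y (-5*y + 2*z) + ∂/∂z (-y - 3*z).
Each of these terms simplifies to sums of mixed partials that cancel in pairs. The result is 0 (by equality of mixed partials for smooth functions — Schwarz / Clairaut).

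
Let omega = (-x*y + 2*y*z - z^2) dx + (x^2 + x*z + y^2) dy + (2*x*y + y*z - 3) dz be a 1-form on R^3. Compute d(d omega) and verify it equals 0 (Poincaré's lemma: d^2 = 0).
d(d omega) = 0

Step 1: d omega = sum_{i<j} (∂f_j/∂x_i - ∂f_i/∂x_j) dx_i ∧ dx_j:
  coeff of dx ∧ dy: 3*x - z
  coeff of dx ∧ dz: 2*z
  coeff of dy ∧ dz: x + z
Step 2: Apply d again to each 2-form coefficient. The only possible 3-form in R^3 is dx ∧ dy ∧ dz, with coefficient
  ∂(coeff of dy∧dz)/∂x - ∂(coeff of dx∧dz)/∂y + ∂(coeff of dx∧dy)/∂z
  = ∂/∂x (x + z) - ∂/∂y (2*z) + ∂/∂z (3*x - z).
Each of these terms simplifies to sums of mixed partials that cancel in pairs. The result is 0 (by equality of mixed partials for smooth functions — Schwarz / Clairaut).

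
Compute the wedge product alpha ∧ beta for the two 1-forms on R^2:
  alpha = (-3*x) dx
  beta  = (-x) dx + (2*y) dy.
alpha ∧ beta = (-6*x*y) dx ∧ dy

Distribute the wedge, using dx_i ∧ dx_j = -dx_j ∧ dx_i and dx_i ∧ dx_i = 0. For each pair (i, j) with i < j, the coefficient of dx_i ∧ dx_j in alpha ∧ beta is (alpha_i * beta_j - alpha_j * beta_i). Collecting: alpha ∧ beta = (-6*x*y) dx ∧ dy.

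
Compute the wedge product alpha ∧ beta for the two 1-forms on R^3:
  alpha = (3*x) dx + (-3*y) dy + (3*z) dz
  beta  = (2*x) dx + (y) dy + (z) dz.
alpha ∧ beta = (9*x*y) dx ∧ dy + (-3*x*z) dx ∧ dz + (-6*y*z) dy ∧ dz

Distribute the wedge, using dx_i ∧ dx_j = -dx_j ∧ dx_i and dx_i ∧ dx_i = 0. For each pair (i, j) with i < j, the coefficient of dx_i ∧ dx_j in alpha ∧ beta is (alpha_i * beta_j - alpha_j * beta_i). Collecting: alpha ∧ beta = (9*x*y) dx ∧ dy + (-3*x*z) dx ∧ dz + (-6*y*z) dy ∧ dz.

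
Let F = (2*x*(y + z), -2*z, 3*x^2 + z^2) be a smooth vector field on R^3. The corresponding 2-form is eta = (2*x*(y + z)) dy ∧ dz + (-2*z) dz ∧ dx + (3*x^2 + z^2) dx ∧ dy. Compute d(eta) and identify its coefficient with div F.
d(eta) = (2*y + 4*z) dx ∧ dy ∧ dz; div F = 2*y + 4*z

For a 2-form in R^3 of the form above, applying d gives a 3-form with coefficient ∂P/∂x + ∂Q/∂y + ∂R/∂z:
  ∂P/∂x = 2*y + 2*z
  ∂Q/∂y = 0
  ∂R/∂z = 2*z
Sum = 2*y + 4*z, which is exactly div F.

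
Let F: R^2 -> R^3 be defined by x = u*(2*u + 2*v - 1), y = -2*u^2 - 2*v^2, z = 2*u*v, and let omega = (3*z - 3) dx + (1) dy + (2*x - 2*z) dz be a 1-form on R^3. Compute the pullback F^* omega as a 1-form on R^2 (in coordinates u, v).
F^* omega = (32*u^2*v + 12*u*v^2 - 10*u*v - 16*u - 6*v + 3) du + (8*u^3 + 12*u^2*v - 4*u^2 - 6*u - 4*v) dv

Using F^*(f dg) = (f ∘ F) d(g ∘ F), substitute each coordinate x_i by F_i(u, v) in f_i, and replace dx_i by d F_i = (∂F_i/∂u) du + (∂F_i/∂v) dv.
  For the x component: f_1(F) = 6*u*v - 3; d F_1 = (4*u + 2*v - 1) du + (2*u) dv
  For the y component: f_2(F) = 1; d F_2 = (-4*u) du + (-4*v) dv
  For the z component: f_3(F) = 2*u*(2*u - 1); d F_3 = (2*v) du + (2*u) dv
Combining and collecting du, dv coefficients:
  coeff of du: 32*u^2*v + 12*u*v^2 - 10*u*v - 16*u - 6*v + 3
  coeff of dv: 8*u^3 + 12*u^2*v - 4*u^2 - 6*u - 4*v
F^* omega = (32*u^2*v + 12*u*v^2 - 10*u*v - 16*u - 6*v + 3) du + (8*u^3 + 12*u^2*v - 4*u^2 - 6*u - 4*v) dv.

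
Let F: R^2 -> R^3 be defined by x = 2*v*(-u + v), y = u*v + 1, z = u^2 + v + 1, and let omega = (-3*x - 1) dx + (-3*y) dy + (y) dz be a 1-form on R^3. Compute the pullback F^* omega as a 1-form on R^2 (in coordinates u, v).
F^* omega = (2*u^2*v - 15*u*v^2 + 2*u + 12*v^3 - v) du + (-15*u^2*v + 36*u*v^2 + u*v - u - 24*v^3 - 4*v + 1) dv

Using F^*(f dg) = (f ∘ F) d(g ∘ F), substitute each coordinate x_i by F_i(u, v) in f_i, and replace dx_i by d F_i = (∂F_i/∂u) du + (∂F_i/∂v) dv.
  For the x component: f_1(F) = 6*u*v - 6*v^2 - 1; d F_1 = (-2*v) du + (-2*u + 4*v) dv
  For the y component: f_2(F) = -3*u*v - 3; d F_2 = (v) du + (u) dv
  For the z component: f_3(F) = u*v + 1; d F_3 = (2*u) du + (1) dv
Combining and collecting du, dv coefficients:
  coeff of du: 2*u^2*v - 15*u*v^2 + 2*u + 12*v^3 - v
  coeff of dv: -15*u^2*v + 36*u*v^2 + u*v - u - 24*v^3 - 4*v + 1
F^* omega = (2*u^2*v - 15*u*v^2 + 2*u + 12*v^3 - v) du + (-15*u^2*v + 36*u*v^2 + u*v - u - 24*v^3 - 4*v + 1) dv.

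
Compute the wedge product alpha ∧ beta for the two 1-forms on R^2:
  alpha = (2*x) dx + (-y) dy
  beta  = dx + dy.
alpha ∧ beta = (2*x + y) dx ∧ dy

Distribute the wedge, using dx_i ∧ dx_j = -dx_j ∧ dx_i and dx_i ∧ dx_i = 0. For each pair (i, j) with i < j, the coefficient of dx_i ∧ dx_j in alpha ∧ beta is (alpha_i * beta_j - alpha_j * beta_i). Collecting: alpha ∧ beta = (2*x + y) dx ∧ dy.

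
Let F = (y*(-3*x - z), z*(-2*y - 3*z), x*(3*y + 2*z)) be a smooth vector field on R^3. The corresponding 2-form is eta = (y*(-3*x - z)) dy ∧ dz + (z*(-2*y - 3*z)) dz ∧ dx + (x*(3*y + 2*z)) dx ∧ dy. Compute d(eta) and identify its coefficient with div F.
d(eta) = (2*x - 3*y - 2*z) dx ∧ dy ∧ dz; div F = 2*x - 3*y - 2*z

For a 2-form in R^3 of the form above, applying d gives a 3-form with coefficient ∂P/∂x + ∂Q/∂y + ∂R/∂z:
  ∂P/∂x = -3*y
  ∂Q/∂y = -2*z
  ∂R/∂z = 2*x
Sum = 2*x - 3*y - 2*z, which is exactly div F.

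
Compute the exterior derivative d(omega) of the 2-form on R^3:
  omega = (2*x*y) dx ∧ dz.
d(omega) = (-2*x) dx ∧ dy ∧ dz

For a 2-form omega = sum_{i<j} g_{ij} dx_i ∧ dx_j, the exterior derivative is
  d(omega) = sum_{i<j} d(g_{ij}) ∧ dx_i ∧ dx_j = sum_{i<j, k} (∂g_{ij}/∂x_k) dx_k ∧ dx_i ∧ dx_j.
Expand each term, using dx_k ∧ dx_i ∧ dx_j = sgn(permutation) dx_{(a)} ∧ dx_{(b)} ∧ dx_{(c)} with (a < b < c) sorted:
  d(2*x*y) includes (∂/∂y)(2*x*y) dy = (2*x) dy, which multiplied by dx ∧ dz gives (-2*x) dx ∧ dy ∧ dz
Collecting like 3-forms: d(omega) = (-2*x) dx ∧ dy ∧ dz.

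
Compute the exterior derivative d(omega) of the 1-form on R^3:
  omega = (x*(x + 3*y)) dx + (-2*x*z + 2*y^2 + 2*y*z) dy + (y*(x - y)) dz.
d(omega) = (-3*x - 2*z) dx ∧ dy + (y) dx ∧ dz + (3*x - 4*y) dy ∧ dz

For a 1-form omega = sum_i f_i dx_i, the exterior derivative is
  d(omega) = sum_{i < j} (∂f_j/∂x_i - ∂f_i/∂x_j) dx_i ∧ dx_j.
  coefficient of dx ∧ dy: ∂f_2/∂x - ∂f_1/∂y = ∂(-2*x*z + 2*y^2 + 2*y*z)/∂x - ∂(x*(x + 3*y))/∂y = -3*x - 2*z
  coefficient of dx ∧ dz: ∂f_3/∂x - ∂f_1/∂z = ∂(y*(x - y))/∂x - ∂(x*(x + 3*y))/∂z = y
  coefficient of dy ∧ dz: ∂f_3/∂y - ∂f_2/∂z = ∂(y*(x - y))/∂y - ∂(-2*x*z + 2*y^2 + 2*y*z)/∂z = 3*x - 4*y
Assembling: d(omega) = (-3*x - 2*z) dx ∧ dy + (y) dx ∧ dz + (3*x - 4*y) dy ∧ dz.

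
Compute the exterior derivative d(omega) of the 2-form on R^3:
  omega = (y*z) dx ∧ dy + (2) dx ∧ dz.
d(omega) = (y) dx ∧ dy ∧ dz

For a 2-form omega = sum_{i<j} g_{ij} dx_i ∧ dx_j, the exterior derivative is
  d(omega) = sum_{i<j} d(g_{ij}) ∧ dx_i ∧ dx_j = sum_{i<j, k} (∂g_{ij}/∂x_k) dx_k ∧ dx_i ∧ dx_j.
Expand each term, using dx_k ∧ dx_i ∧ dx_j = sgn(permutation) dx_{(a)} ∧ dx_{(b)} ∧ dx_{(c)} with (a < b < c) sorted:
  d(y*z) includes (∂/∂z)(y*z) dz = (y) dz, which multiplied by dx ∧ dy gives (y) dx ∧ dy ∧ dz
Collecting like 3-forms: d(omega) = (y) dx ∧ dy ∧ dz.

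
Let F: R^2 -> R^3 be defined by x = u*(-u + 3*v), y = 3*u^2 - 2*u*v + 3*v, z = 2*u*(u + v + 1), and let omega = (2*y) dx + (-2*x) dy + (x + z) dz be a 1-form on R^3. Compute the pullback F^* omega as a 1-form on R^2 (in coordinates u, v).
F^* omega = (4*u^3 + 8*u^2*v + 10*u^2 + 10*u*v^2 + 2*u*v + 4*u + 18*v^2) du + (u^2*(16*u + 10*v + 10)) dv

Using F^*(f dg) = (f ∘ F) d(g ∘ F), substitute each coordinate x_i by F_i(u, v) in f_i, and replace dx_i by d F_i = (∂F_i/∂u) du + (∂F_i/∂v) dv.
  For the x component: f_1(F) = 6*u^2 - 4*u*v + 6*v; d F_1 = (-2*u + 3*v) du + (3*u) dv
  For the y component: f_2(F) = 2*u*(u - 3*v); d F_2 = (6*u - 2*v) du + (3 - 2*u) dv
  For the z component: f_3(F) = u*(u + 5*v + 2); d F_3 = (4*u + 2*v + 2) du + (2*u) dv
Combining and collecting du, dv coefficients:
  coeff of du: 4*u^3 + 8*u^2*v + 10*u^2 + 10*u*v^2 + 2*u*v + 4*u + 18*v^2
  coeff of dv: u^2*(16*u + 10*v + 10)
F^* omega = (4*u^3 + 8*u^2*v + 10*u^2 + 10*u*v^2 + 2*u*v + 4*u + 18*v^2) du + (u^2*(16*u + 10*v + 10)) dv.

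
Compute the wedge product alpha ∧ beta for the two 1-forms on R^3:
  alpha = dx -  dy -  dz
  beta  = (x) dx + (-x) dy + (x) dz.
alpha ∧ beta = (2*x) dx ∧ dz + (-2*x) dy ∧ dz

Distribute the wedge, using dx_i ∧ dx_j = -dx_j ∧ dx_i and dx_i ∧ dx_i = 0. For each pair (i, j) with i < j, the coefficient of dx_i ∧ dx_j in alpha ∧ beta is (alpha_i * beta_j - alpha_j * beta_i). Collecting: alpha ∧ beta = (2*x) dx ∧ dz + (-2*x) dy ∧ dz.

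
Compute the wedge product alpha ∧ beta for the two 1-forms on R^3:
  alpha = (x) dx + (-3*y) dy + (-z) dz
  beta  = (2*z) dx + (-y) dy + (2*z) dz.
alpha ∧ beta = (y*(-x + 6*z)) dx ∧ dy + (2*z*(x + z)) dx ∧ dz + (-7*y*z) dy ∧ dz

Distribute the wedge, using dx_i ∧ dx_j = -dx_j ∧ dx_i and dx_i ∧ dx_i = 0. For each pair (i, j) with i < j, the coefficient of dx_i ∧ dx_j in alpha ∧ beta is (alpha_i * beta_j - alpha_j * beta_i). Collecting: alpha ∧ beta = (y*(-x + 6*z)) dx ∧ dy + (2*z*(x + z)) dx ∧ dz + (-7*y*z) dy ∧ dz.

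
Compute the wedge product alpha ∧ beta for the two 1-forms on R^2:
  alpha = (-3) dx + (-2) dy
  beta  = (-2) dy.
alpha ∧ beta = (6) dx ∧ dy

Distribute the wedge, using dx_i ∧ dx_j = -dx_j ∧ dx_i and dx_i ∧ dx_i = 0. For each pair (i, j) with i < j, the coefficient of dx_i ∧ dx_j in alpha ∧ beta is (alpha_i * beta_j - alpha_j * beta_i). Collecting: alpha ∧ beta = (6) dx ∧ dy.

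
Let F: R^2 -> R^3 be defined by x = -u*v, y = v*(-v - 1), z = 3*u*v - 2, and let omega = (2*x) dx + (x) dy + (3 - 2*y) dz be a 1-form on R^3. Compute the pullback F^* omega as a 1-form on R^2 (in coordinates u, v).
F^* omega = (v*(2*u*v + 6*v^2 + 6*v + 9)) du + (u*(2*u*v + 8*v^2 + 7*v + 9)) dv

Using F^*(f dg) = (f ∘ F) d(g ∘ F), substitute each coordinate x_i by F_i(u, v) in f_i, and replace dx_i by d F_i = (∂F_i/∂u) du + (∂F_i/∂v) dv.
  For the x component: f_1(F) = -2*u*v; d F_1 = (-v) du + (-u) dv
  For the y component: f_2(F) = -u*v; d F_2 = (0) du + (-2*v - 1) dv
  For the z component: f_3(F) = 2*v^2 + 2*v + 3; d F_3 = (3*v) du + (3*u) dv
Combining and collecting du, dv coefficients:
  coeff of du: v*(2*u*v + 6*v^2 + 6*v + 9)
  coeff of dv: u*(2*u*v + 8*v^2 + 7*v + 9)
F^* omega = (v*(2*u*v + 6*v^2 + 6*v + 9)) du + (u*(2*u*v + 8*v^2 + 7*v + 9)) dv.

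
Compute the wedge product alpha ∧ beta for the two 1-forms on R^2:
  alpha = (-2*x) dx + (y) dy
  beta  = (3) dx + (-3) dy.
alpha ∧ beta = (6*x - 3*y) dx ∧ dy

Distribute the wedge, using dx_i ∧ dx_j = -dx_j ∧ dx_i and dx_i ∧ dx_i = 0. For each pair (i, j) with i < j, the coefficient of dx_i ∧ dx_j in alpha ∧ beta is (alpha_i * beta_j - alpha_j * beta_i). Collecting: alpha ∧ beta = (6*x - 3*y) dx ∧ dy.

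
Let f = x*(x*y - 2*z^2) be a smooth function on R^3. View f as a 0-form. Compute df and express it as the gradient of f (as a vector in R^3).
df = (2*x*y - 2*z^2) dx + (x^2) dy + (-4*x*z) dz; grad f = (2*x*y - 2*z^2, x^2, -4*x*z)

For a 0-form f, d f = (∂f/∂x) dx + (∂f/∂y) dy + (∂f/∂z) dz. The components of the vector representation are exactly the entries of grad f in Cartesian coordinates:
  ∂f/∂x = 2*x*y - 2*z^2
  ∂f/∂y = x^2
  ∂f/∂z = -4*x*z.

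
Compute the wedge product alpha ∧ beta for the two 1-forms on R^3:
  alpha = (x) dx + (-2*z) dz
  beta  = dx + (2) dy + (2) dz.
alpha ∧ beta = (2*x) dx ∧ dy + (2*x + 2*z) dx ∧ dz + (4*z) dy ∧ dz

Distribute the wedge, using dx_i ∧ dx_j = -dx_j ∧ dx_i and dx_i ∧ dx_i = 0. For each pair (i, j) with i < j, the coefficient of dx_i ∧ dx_j in alpha ∧ beta is (alpha_i * beta_j - alpha_j * beta_i). Collecting: alpha ∧ beta = (2*x) dx ∧ dy + (2*x + 2*z) dx ∧ dz + (4*z) dy ∧ dz.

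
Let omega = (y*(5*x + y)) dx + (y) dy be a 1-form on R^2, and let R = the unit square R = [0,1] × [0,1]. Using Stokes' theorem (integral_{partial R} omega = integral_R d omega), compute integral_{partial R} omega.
integral_(partial R) omega = -7/2

Stokes: integral_partial_R omega = integral_R d omega with d omega = (∂Q/∂x - ∂P/∂y) dx ∧ dy.
  ∂Q/∂x = 0
  ∂P/∂y = 5*x + 2*y
  integrand = ∂Q/∂x - ∂P/∂y = -5*x - 2*y.
Integrating over R: integral_0^1 integral_0^1 (-5*x - 2*y) dx dy = -7/2.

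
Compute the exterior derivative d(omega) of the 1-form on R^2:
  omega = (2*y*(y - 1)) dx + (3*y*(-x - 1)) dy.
d(omega) = (2 - 7*y) dx ∧ dy

For a 1-form omega = sum_i f_i dx_i, the exterior derivative is
  d(omega) = sum_{i < j} (∂f_j/∂x_i - ∂f_i/∂x_j) dx_i ∧ dx_j.
  coefficient of dx ∧ dy: ∂f_2/∂x - ∂f_1/∂y = ∂(3*y*(-x - 1))/∂x - ∂(2*y*(y - 1))/∂y = 2 - 7*y
Assembling: d(omega) = (2 - 7*y) dx ∧ dy.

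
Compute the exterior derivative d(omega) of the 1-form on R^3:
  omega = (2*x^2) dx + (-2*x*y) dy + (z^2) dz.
d(omega) = (-2*y) dx ∧ dy

For a 1-form omega = sum_i f_i dx_i, the exterior derivative is
  d(omega) = sum_{i < j} (∂f_j/∂x_i - ∂f_i/∂x_j) dx_i ∧ dx_j.
  coefficient of dx ∧ dy: ∂f_2/∂x - ∂f_1/∂y = ∂(-2*x*y)/∂x - ∂(2*x^2)/∂y = -2*y
Assembling: d(omega) = (-2*y) dx ∧ dy.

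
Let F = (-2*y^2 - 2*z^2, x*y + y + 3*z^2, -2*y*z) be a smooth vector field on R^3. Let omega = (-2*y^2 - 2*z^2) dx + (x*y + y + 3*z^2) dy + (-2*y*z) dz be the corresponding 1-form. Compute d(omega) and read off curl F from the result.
d(omega) = (-8*z) dy ∧ dz + (-4*z) dz ∧ dx + (5*y) dx ∧ dy; curl F = (-8*z, -4*z, 5*y)

d omega = sum_{i<j} (∂f_j/∂x_i - ∂f_i/∂x_j) dx_i ∧ dx_j. Under the identification (dy ∧ dz, dz ∧ dx, dx ∧ dy) ↔ (e_x, e_y, e_z), the coefficients are exactly the components of curl F. Compute:
  ∂R/∂y - ∂Q/∂z = (-2*z) - (6*z) = -8*z
  ∂P/∂z - ∂R/∂x = (-4*z) - (0) = -4*z
  ∂Q/∂x - ∂P/∂y = (y) - (-4*y) = 5*y.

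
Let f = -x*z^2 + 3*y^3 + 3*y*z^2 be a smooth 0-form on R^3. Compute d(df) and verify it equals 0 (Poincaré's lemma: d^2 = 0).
d(df) = 0

Step 1: df = sum_i (∂f/∂x_i) dx_i = (-z^2) dx + (9*y^2 + 3*z^2) dy + (2*z*(-x + 3*y)) dz.
Step 2: Apply d again. Using the 1-form formula, the coefficient of dx ∧ dy in d(df) is ∂^2 f/∂x ∂y - ∂^2 f/∂y ∂x = (0) - (0) = 0 (equality of mixed partials for smooth f).
Similarly for dx ∧ dz and dy ∧ dz — all coefficients vanish. So d(df) = 0.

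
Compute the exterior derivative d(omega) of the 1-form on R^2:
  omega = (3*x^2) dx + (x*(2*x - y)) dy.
d(omega) = (4*x - y) dx ∧ dy

For a 1-form omega = sum_i f_i dx_i, the exterior derivative is
  d(omega) = sum_{i < j} (∂f_j/∂x_i - ∂f_i/∂x_j) dx_i ∧ dx_j.
  coefficient of dx ∧ dy: ∂f_2/∂x - ∂f_1/∂y = ∂(x*(2*x - y))/∂x - ∂(3*x^2)/∂y = 4*x - y
Assembling: d(omega) = (4*x - y) dx ∧ dy.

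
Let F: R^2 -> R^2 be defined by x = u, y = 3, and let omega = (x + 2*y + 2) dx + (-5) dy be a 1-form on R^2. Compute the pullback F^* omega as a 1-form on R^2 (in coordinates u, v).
F^* omega = (u + 8) du

Using F^*(f dg) = (f ∘ F) d(g ∘ F), substitute each coordinate x_i by F_i(u, v) in f_i, and replace dx_i by d F_i = (∂F_i/∂u) du + (∂F_i/∂v) dv.
  For the x component: f_1(F) = u + 8; d F_1 = (1) du + (0) dv
  For the y component: f_2(F) = -5; d F_2 = (0) du + (0) dv
Combining and collecting du, dv coefficients:
  coeff of du: u + 8
  coeff of dv: 0
F^* omega = (u + 8) du.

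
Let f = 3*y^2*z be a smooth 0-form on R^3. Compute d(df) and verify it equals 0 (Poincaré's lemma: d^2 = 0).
d(df) = 0

Step 1: df = sum_i (∂f/∂x_i) dx_i = (0) dx + (6*y*z) dy + (3*y^2) dz.
Step 2: Apply d again. Using the 1-form formula, the coefficient of dx ∧ dy in d(df) is ∂^2 f/∂x ∂y - ∂^2 f/∂y ∂x = (0) - (0) = 0 (equality of mixed partials for smooth f).
Similarly for dx ∧ dz and dy ∧ dz — all coefficients vanish. So d(df) = 0.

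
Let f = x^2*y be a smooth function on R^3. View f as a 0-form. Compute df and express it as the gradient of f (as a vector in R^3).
df = (2*x*y) dx + (x^2) dy + (0) dz; grad f = (2*x*y, x^2, 0)

For a 0-form f, d f = (∂f/∂x) dx + (∂f/∂y) dy + (∂f/∂z) dz. The components of the vector representation are exactly the entries of grad f in Cartesian coordinates:
  ∂f/∂x = 2*x*y
  ∂f/∂y = x^2
  ∂f/∂z = 0.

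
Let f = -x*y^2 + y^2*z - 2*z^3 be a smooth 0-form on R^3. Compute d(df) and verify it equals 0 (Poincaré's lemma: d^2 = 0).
d(df) = 0

Step 1: df = sum_i (∂f/∂x_i) dx_i = (-y^2) dx + (2*y*(-x + z)) dy + (y^2 - 6*z^2) dz.
Step 2: Apply d again. Using the 1-form formula, the coefficient of dx ∧ dy in d(df) is ∂^2 f/∂x ∂y - ∂^2 f/∂y ∂x = (-2*y) - (-2*y) = 0 (equality of mixed partials for smooth f).
Similarly for dx ∧ dz and dy ∧ dz — all coefficients vanish. So d(df) = 0.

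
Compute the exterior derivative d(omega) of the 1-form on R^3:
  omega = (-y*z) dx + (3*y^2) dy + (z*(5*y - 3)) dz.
d(omega) = (z) dx ∧ dy + (y) dx ∧ dz + (5*z) dy ∧ dz

For a 1-form omega = sum_i f_i dx_i, the exterior derivative is
  d(omega) = sum_{i < j} (∂f_j/∂x_i - ∂f_i/∂x_j) dx_i ∧ dx_j.
  coefficient of dx ∧ dy: ∂f_2/∂x - ∂f_1/∂y = ∂(3*y^2)/∂x - ∂(-y*z)/∂y = z
  coefficient of dx ∧ dz: ∂f_3/∂x - ∂f_1/∂z = ∂(z*(5*y - 3))/∂x - ∂(-y*z)/∂z = y
  coefficient of dy ∧ dz: ∂f_3/∂y - ∂f_2/∂z = ∂(z*(5*y - 3))/∂y - ∂(3*y^2)/∂z = 5*z
Assembling: d(omega) = (z) dx ∧ dy + (y) dx ∧ dz + (5*z) dy ∧ dz.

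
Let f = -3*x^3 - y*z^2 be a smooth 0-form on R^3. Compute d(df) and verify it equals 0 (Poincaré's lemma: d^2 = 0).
d(df) = 0

Step 1: df = sum_i (∂f/∂x_i) dx_i = (-9*x^2) dx + (-z^2) dy + (-2*y*z) dz.
Step 2: Apply d again. Using the 1-form formula, the coefficient of dx ∧ dy in d(df) is ∂^2 f/∂x ∂y - ∂^2 f/∂y ∂x = (0) - (0) = 0 (equality of mixed partials for smooth f).
Similarly for dx ∧ dz and dy ∧ dz — all coefficients vanish. So d(df) = 0.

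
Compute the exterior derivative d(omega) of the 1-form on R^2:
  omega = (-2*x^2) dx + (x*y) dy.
d(omega) = (y) dx ∧ dy

For a 1-form omega = sum_i f_i dx_i, the exterior derivative is
  d(omega) = sum_{i < j} (∂f_j/∂x_i - ∂f_i/∂x_j) dx_i ∧ dx_j.
  coefficient of dx ∧ dy: ∂f_2/∂x - ∂f_1/∂y = ∂(x*y)/∂x - ∂(-2*x^2)/∂y = y
Assembling: d(omega) = (y) dx ∧ dy.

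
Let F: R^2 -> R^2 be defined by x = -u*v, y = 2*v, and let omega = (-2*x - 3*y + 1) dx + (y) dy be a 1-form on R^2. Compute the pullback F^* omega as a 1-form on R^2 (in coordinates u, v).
F^* omega = (v*(-2*u*v + 6*v - 1)) du + (-2*u^2*v + 6*u*v - u + 4*v) dv

Using F^*(f dg) = (f ∘ F) d(g ∘ F), substitute each coordinate x_i by F_i(u, v) in f_i, and replace dx_i by d F_i = (∂F_i/∂u) du + (∂F_i/∂v) dv.
  For the x component: f_1(F) = 2*u*v - 6*v + 1; d F_1 = (-v) du + (-u) dv
  For the y component: f_2(F) = 2*v; d F_2 = (0) du + (2) dv
Combining and collecting du, dv coefficients:
  coeff of du: v*(-2*u*v + 6*v - 1)
  coeff of dv: -2*u^2*v + 6*u*v - u + 4*v
F^* omega = (v*(-2*u*v + 6*v - 1)) du + (-2*u^2*v + 6*u*v - u + 4*v) dv.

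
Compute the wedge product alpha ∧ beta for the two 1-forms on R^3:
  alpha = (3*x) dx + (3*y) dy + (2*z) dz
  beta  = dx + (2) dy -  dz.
alpha ∧ beta = (6*x - 3*y) dx ∧ dy + (-3*x - 2*z) dx ∧ dz + (-3*y - 4*z) dy ∧ dz

Distribute the wedge, using dx_i ∧ dx_j = -dx_j ∧ dx_i and dx_i ∧ dx_i = 0. For each pair (i, j) with i < j, the coefficient of dx_i ∧ dx_j in alpha ∧ beta is (alpha_i * beta_j - alpha_j * beta_i). Collecting: alpha ∧ beta = (6*x - 3*y) dx ∧ dy + (-3*x - 2*z) dx ∧ dz + (-3*y - 4*z) dy ∧ dz.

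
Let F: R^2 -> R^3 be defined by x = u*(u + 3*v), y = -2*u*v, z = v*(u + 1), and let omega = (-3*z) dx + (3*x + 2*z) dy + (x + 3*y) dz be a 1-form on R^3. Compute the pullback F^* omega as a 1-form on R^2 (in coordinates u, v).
F^* omega = (v*(-11*u^2 - 34*u*v - 6*u - 13*v)) du + (u*(-5*u^2 - 34*u*v + u - 16*v)) dv

Using F^*(f dg) = (f ∘ F) d(g ∘ F), substitute each coordinate x_i by F_i(u, v) in f_i, and replace dx_i by d F_i = (∂F_i/∂u) du + (∂F_i/∂v) dv.
  For the x component: f_1(F) = 3*v*(-u - 1); d F_1 = (2*u + 3*v) du + (3*u) dv
  For the y component: f_2(F) = 3*u^2 + 11*u*v + 2*v; d F_2 = (-2*v) du + (-2*u) dv
  For the z component: f_3(F) = u*(u - 3*v); d F_3 = (v) du + (u + 1) dv
Combining and collecting du, dv coefficients:
  coeff of du: v*(-11*u^2 - 34*u*v - 6*u - 13*v)
  coeff of dv: u*(-5*u^2 - 34*u*v + u - 16*v)
F^* omega = (v*(-11*u^2 - 34*u*v - 6*u - 13*v)) du + (u*(-5*u^2 - 34*u*v + u - 16*v)) dv.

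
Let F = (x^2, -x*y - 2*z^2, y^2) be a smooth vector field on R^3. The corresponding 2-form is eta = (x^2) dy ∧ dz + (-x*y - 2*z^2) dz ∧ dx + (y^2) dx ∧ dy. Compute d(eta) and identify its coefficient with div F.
d(eta) = (x) dx ∧ dy ∧ dz; div F = x

For a 2-form in R^3 of the form above, applying d gives a 3-form with coefficient ∂P/∂x + ∂Q/∂y + ∂R/∂z:
  ∂P/∂x = 2*x
  ∂Q/∂y = -x
  ∂R/∂z = 0
Sum = x, which is exactly div F.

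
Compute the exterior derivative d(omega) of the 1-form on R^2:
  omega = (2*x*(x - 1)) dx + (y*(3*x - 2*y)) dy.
d(omega) = (3*y) dx ∧ dy

For a 1-form omega = sum_i f_i dx_i, the exterior derivative is
  d(omega) = sum_{i < j} (∂f_j/∂x_i - ∂f_i/∂x_j) dx_i ∧ dx_j.
  coefficient of dx ∧ dy: ∂f_2/∂x - ∂f_1/∂y = ∂(y*(3*x - 2*y))/∂x - ∂(2*x*(x - 1))/∂y = 3*y
Assembling: d(omega) = (3*y) dx ∧ dy.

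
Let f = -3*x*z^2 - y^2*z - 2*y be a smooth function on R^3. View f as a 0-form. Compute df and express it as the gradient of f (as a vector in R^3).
df = (-3*z^2) dx + (-2*y*z - 2) dy + (-6*x*z - y^2) dz; grad f = (-3*z^2, -2*y*z - 2, -6*x*z - y^2)

For a 0-form f, d f = (∂f/∂x) dx + (∂f/∂y) dy + (∂f/∂z) dz. The components of the vector representation are exactly the entries of grad f in Cartesian coordinates:
  ∂f/∂x = -3*z^2
  ∂f/∂y = -2*y*z - 2
  ∂f/∂z = -6*x*z - y^2.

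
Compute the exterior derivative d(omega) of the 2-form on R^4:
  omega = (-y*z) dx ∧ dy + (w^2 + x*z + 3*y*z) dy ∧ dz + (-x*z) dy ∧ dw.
d(omega) = (-y + z) dx ∧ dy ∧ dz + (2*w + x) dy ∧ dz ∧ dw + (-z) dx ∧ dy ∧ dw

For a 2-form omega = sum_{i<j} g_{ij} dx_i ∧ dx_j, the exterior derivative is
  d(omega) = sum_{i<j} d(g_{ij}) ∧ dx_i ∧ dx_j = sum_{i<j, k} (∂g_{ij}/∂x_k) dx_k ∧ dx_i ∧ dx_j.
Expand each term, using dx_k ∧ dx_i ∧ dx_j = sgn(permutation) dx_{(a)} ∧ dx_{(b)} ∧ dx_{(c)} with (a < b < c) sorted:
  d(-y*z) includes (∂/∂z)(-y*z) dz = (-y) dz, which multiplied by dx ∧ dy gives (-y) dx ∧ dy ∧ dz
  d(w^2 + x*z + 3*y*z) includes (∂/∂x)(w^2 + x*z + 3*y*z) dx = (z) dx, which multiplied by dy ∧ dz gives (z) dx ∧ dy ∧ dz
  d(w^2 + x*z + 3*y*z) includes (∂/∂w)(w^2 + x*z + 3*y*z) dw = (2*w) dw, which multiplied by dy ∧ dz gives (2*w) dy ∧ dz ∧ dw
  d(-x*z) includes (∂/∂x)(-x*z) dx = (-z) dx, which multiplied by dy ∧ dw gives (-z) dx ∧ dy ∧ dw
  d(-x*z) includes (∂/∂z)(-x*z) dz = (-x) dz, which multiplied by dy ∧ dw gives (x) dy ∧ dz ∧ dw
Collecting like 3-forms: d(omega) = (-y + z) dx ∧ dy ∧ dz + (2*w + x) dy ∧ dz ∧ dw + (-z) dx ∧ dy ∧ dw.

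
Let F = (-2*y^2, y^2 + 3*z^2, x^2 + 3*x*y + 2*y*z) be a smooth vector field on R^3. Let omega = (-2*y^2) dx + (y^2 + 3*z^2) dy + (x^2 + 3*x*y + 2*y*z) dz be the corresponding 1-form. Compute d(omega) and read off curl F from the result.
d(omega) = (3*x - 4*z) dy ∧ dz + (-2*x - 3*y) dz ∧ dx + (4*y) dx ∧ dy; curl F = (3*x - 4*z, -2*x - 3*y, 4*y)

d omega = sum_{i<j} (∂f_j/∂x_i - ∂f_i/∂x_j) dx_i ∧ dx_j. Under the identification (dy ∧ dz, dz ∧ dx, dx ∧ dy) ↔ (e_x, e_y, e_z), the coefficients are exactly the components of curl F. Compute:
  ∂R/∂y - ∂Q/∂z = (3*x + 2*z) - (6*z) = 3*x - 4*z
  ∂P/∂z - ∂R/∂x = (0) - (2*x + 3*y) = -2*x - 3*y
  ∂Q/∂x - ∂P/∂y = (0) - (-4*y) = 4*y.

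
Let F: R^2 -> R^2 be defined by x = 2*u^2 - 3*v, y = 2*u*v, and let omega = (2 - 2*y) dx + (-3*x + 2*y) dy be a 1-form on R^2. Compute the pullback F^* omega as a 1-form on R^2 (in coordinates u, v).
F^* omega = (-28*u^2*v + 8*u*v^2 + 8*u + 18*v^2) du + (-12*u^3 + 8*u^2*v + 30*u*v - 6) dv

Using F^*(f dg) = (f ∘ F) d(g ∘ F), substitute each coordinate x_i by F_i(u, v) in f_i, and replace dx_i by d F_i = (∂F_i/∂u) du + (∂F_i/∂v) dv.
  For the x component: f_1(F) = -4*u*v + 2; d F_1 = (4*u) du + (-3) dv
  For the y component: f_2(F) = -6*u^2 + 4*u*v + 9*v; d F_2 = (2*v) du + (2*u) dv
Combining and collecting du, dv coefficients:
  coeff of du: -28*u^2*v + 8*u*v^2 + 8*u + 18*v^2
  coeff of dv: -12*u^3 + 8*u^2*v + 30*u*v - 6
F^* omega = (-28*u^2*v + 8*u*v^2 + 8*u + 18*v^2) du + (-12*u^3 + 8*u^2*v + 30*u*v - 6) dv.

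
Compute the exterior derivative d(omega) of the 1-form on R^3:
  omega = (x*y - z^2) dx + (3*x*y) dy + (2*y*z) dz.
d(omega) = (-x + 3*y) dx ∧ dy + (2*z) dx ∧ dz + (2*z) dy ∧ dz

For a 1-form omega = sum_i f_i dx_i, the exterior derivative is
  d(omega) = sum_{i < j} (∂f_j/∂x_i - ∂f_i/∂x_j) dx_i ∧ dx_j.
  coefficient of dx ∧ dy: ∂f_2/∂x - ∂f_1/∂y = ∂(3*x*y)/∂x - ∂(x*y - z^2)/∂y = -x + 3*y
  coefficient of dx ∧ dz: ∂f_3/∂x - ∂f_1/∂z = ∂(2*y*z)/∂x - ∂(x*y - z^2)/∂z = 2*z
  coefficient of dy ∧ dz: ∂f_3/∂y - ∂f_2/∂z = ∂(2*y*z)/∂y - ∂(3*x*y)/∂z = 2*z
Assembling: d(omega) = (-x + 3*y) dx ∧ dy + (2*z) dx ∧ dz + (2*z) dy ∧ dz.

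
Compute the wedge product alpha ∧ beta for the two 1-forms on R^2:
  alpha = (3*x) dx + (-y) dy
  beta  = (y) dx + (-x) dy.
alpha ∧ beta = (-3*x^2 + y^2) dx ∧ dy

Distribute the wedge, using dx_i ∧ dx_j = -dx_j ∧ dx_i and dx_i ∧ dx_i = 0. For each pair (i, j) with i < j, the coefficient of dx_i ∧ dx_j in alpha ∧ beta is (alpha_i * beta_j - alpha_j * beta_i). Collecting: alpha ∧ beta = (-3*x^2 + y^2) dx ∧ dy.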